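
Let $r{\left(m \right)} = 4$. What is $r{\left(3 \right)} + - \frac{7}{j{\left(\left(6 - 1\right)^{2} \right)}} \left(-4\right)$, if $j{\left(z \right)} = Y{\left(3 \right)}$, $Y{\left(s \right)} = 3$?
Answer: $\frac{40}{3} \approx 13.333$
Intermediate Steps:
$j{\left(z \right)} = 3$
$r{\left(3 \right)} + - \frac{7}{j{\left(\left(6 - 1\right)^{2} \right)}} \left(-4\right) = 4 + - \frac{7}{3} \left(-4\right) = 4 + \left(-7\right) \frac{1}{3} \left(-4\right) = 4 - - \frac{28}{3} = 4 + \frac{28}{3} = \frac{40}{3}$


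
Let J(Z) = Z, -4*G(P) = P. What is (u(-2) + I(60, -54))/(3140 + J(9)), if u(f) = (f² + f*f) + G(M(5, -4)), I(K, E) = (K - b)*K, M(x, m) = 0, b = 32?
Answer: 1688/3149 ≈ 0.53604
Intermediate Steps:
G(P) = -P/4
I(K, E) = K*(-32 + K) (I(K, E) = (K - 1*32)*K = (K - 32)*K = (-32 + K)*K = K*(-32 + K))
u(f) = 2*f² (u(f) = (f² + f*f) - ¼*0 = (f² + f²) + 0 = 2*f² + 0 = 2*f²)
(u(-2) + I(60, -54))/(3140 + J(9)) = (2*(-2)² + 60*(-32 + 60))/(3140 + 9) = (2*4 + 60*28)/3149 = (8 + 1680)*(1/3149) = 1688*(1/3149) = 1688/3149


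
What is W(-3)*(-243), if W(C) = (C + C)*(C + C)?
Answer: -8748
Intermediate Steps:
W(C) = 4*C² (W(C) = (2*C)*(2*C) = 4*C²)
W(-3)*(-243) = (4*(-3)²)*(-243) = (4*9)*(-243) = 36*(-243) = -8748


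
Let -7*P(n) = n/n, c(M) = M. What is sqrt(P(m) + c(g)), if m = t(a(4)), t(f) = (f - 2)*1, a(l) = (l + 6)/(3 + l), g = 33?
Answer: sqrt(1610)/7 ≈ 5.7321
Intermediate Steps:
a(l) = (6 + l)/(3 + l)
t(f) = -2 + f (t(f) = (-2 + f)*1 = -2 + f)
m = -4/7 (m = -2 + (6 + 4)/(3 + 4) = -2 + 10/7 = -4/7 ≈ -0.57143)
P(n) = -1/7 (P(n) = -n/(7*n) = -1/7*1 = -1/7)
sqrt(P(m) + c(g)) = sqrt(-1/7 + 33) = sqrt(230/7) = sqrt(1610)/7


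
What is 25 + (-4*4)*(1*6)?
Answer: -71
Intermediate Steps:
25 + (-4*4)*(1*6) = 25 - 16*6 = 25 - 96 = -71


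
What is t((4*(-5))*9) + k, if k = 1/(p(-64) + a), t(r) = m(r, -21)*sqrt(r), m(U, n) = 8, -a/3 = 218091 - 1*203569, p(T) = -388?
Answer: -1/43954 + 48*I*sqrt(5) ≈ -2.2751e-5 + 107.33*I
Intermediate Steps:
a = -43566 (a = -3*(218091 - 1*203569) = -3*(218091 - 203569) = -3*14522 = -43566)
t(r) = 8*sqrt(r)
k = -1/43954 (k = 1/(-388 - 43566) = 1/(-43954) = -1/43954 ≈ -2.2751e-5)
t((4*(-5))*9) + k = 8*sqrt((4*(-5))*9) - 1/43954 = 8*sqrt(-20*9) - 1/43954 = 8*sqrt(-180) - 1/43954 = 8*(6*I*sqrt(5)) - 1/43954 = 48*I*sqrt(5) - 1/43954 = -1/43954 + 48*I*sqrt(5)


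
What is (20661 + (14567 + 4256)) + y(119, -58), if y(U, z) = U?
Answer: 39603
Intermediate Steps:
(20661 + (14567 + 4256)) + y(119, -58) = (20661 + (14567 + 4256)) + 119 = (20661 + 18823) + 119 = 39484 + 119 = 39603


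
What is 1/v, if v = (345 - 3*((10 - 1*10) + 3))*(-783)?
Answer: -1/263088 ≈ -3.8010e-6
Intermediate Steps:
v = -263088 (v = (345 - 3*((10 - 10) + 3))*(-783) = (345 - 3*(0 + 3))*(-783) = (345 - 3*3)*(-783) = (345 - 9)*(-783) = 336*(-783) = -263088)
1/v = 1/(-263088) = -1/263088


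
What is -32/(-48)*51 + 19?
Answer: 53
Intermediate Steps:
-32/(-48)*51 + 19 = -32*(-1/48)*51 + 19 = (2/3)*51 + 19 = 34 + 19 = 53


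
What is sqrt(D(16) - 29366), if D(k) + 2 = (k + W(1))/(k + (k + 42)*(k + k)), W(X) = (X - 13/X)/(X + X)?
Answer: I*sqrt(714699518)/156 ≈ 171.37*I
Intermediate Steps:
W(X) = (X - 13/X)/(2*X) (W(X) = (X - 13/X)/((2*X)) = (X - 13/X)*(1/(2*X)) = (X - 13/X)/(2*X))
D(k) = -2 + (-6 + k)/(k + 2*k*(42 + k)) (D(k) = -2 + (k + (1/2)*(-13 + 1**2)/1**2)/(k + (k + 42)*(k + k)) = -2 + (k + (1/2)*1*(-13 + 1))/(k + (42 + k)*(2*k)) = -2 + (k + (1/2)*1*(-12))/(k + 2*k*(42 + k)) = -2 + (k - 6)/(k + 2*k*(42 + k)) = -2 + (-6 + k)/(k + 2*k*(42 + k)))
sqrt(D(16) - 29366) = sqrt((-6 - 169*16 - 4*16**2)/(16*(85 + 2*16)) - 29366) = sqrt((-6 - 2704 - 4*256)/(16*(85 + 32)) - 29366) = sqrt((1/16)*(-6 - 2704 - 1024)/117 - 29366) = sqrt((1/16)*(1/117)*(-3734) - 29366) = sqrt(-1867/936 - 29366) = sqrt(-27488443/936) = I*sqrt(714699518)/156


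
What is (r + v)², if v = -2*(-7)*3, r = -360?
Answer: 101124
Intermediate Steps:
v = 42 (v = 14*3 = 42)
(r + v)² = (-360 + 42)² = (-318)² = 101124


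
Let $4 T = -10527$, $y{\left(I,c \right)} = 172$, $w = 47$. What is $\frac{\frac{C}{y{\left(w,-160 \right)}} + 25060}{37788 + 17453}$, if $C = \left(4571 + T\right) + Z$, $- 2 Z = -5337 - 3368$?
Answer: $\frac{17266447}{38005808} \approx 0.45431$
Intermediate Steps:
$Z = \frac{8705}{2}$ ($Z = - \frac{-5337 - 3368}{2} = \left(- \frac{1}{2}\right) \left(-8705\right) = \frac{8705}{2} \approx 4352.5$)
$T = - \frac{10527}{4}$ ($T = \frac{1}{4} \left(-10527\right) = - \frac{10527}{4} \approx -2631.8$)
$C = \frac{25167}{4}$ ($C = \left(4571 - \frac{10527}{4}\right) + \frac{8705}{2} = \frac{7757}{4} + \frac{8705}{2} = \frac{25167}{4} \approx 6291.8$)
$\frac{\frac{C}{y{\left(w,-160 \right)}} + 25060}{37788 + 17453} = \frac{\frac{25167}{4 \cdot 172} + 25060}{37788 + 17453} = \frac{\frac{25167}{4} \cdot \frac{1}{172} + 25060}{55241} = \left(\frac{25167}{688} + 25060\right) \frac{1}{55241} = \frac{17266447}{688} \cdot \frac{1}{55241} = \frac{17266447}{38005808}$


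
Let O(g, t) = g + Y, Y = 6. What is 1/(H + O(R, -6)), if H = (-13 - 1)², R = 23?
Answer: 1/225 ≈ 0.0044444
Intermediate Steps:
O(g, t) = 6 + g (O(g, t) = g + 6 = 6 + g)
H = 196 (H = (-14)² = 196)
1/(H + O(R, -6)) = 1/(196 + (6 + 23)) = 1/(196 + 29) = 1/225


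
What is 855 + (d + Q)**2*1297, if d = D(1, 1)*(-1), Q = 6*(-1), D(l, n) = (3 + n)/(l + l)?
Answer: 83863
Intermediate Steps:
D(l, n) = (3 + n)/(2*l) (D(l, n) = (3 + n)/((2*l)) = (3 + n)*(1/(2*l)) = (3 + n)/(2*l))
Q = -6
d = -2 (d = ((1/2)*(3 + 1)/1)*(-1) = ((1/2)*1*4)*(-1) = 2*(-1) = -2)
855 + (d + Q)**2*1297 = 855 + (-2 - 6)**2*1297 = 855 + (-8)**2*1297 = 855 + 64*1297 = 855 + 83008 = 83863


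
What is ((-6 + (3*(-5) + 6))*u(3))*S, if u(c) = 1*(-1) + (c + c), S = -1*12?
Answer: 900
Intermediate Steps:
S = -12
u(c) = -1 + 2*c
((-6 + (3*(-5) + 6))*u(3))*S = ((-6 + (3*(-5) + 6))*(-1 + 2*3))*(-12) = ((-6 + (-15 + 6))*(-1 + 6))*(-12) = ((-6 - 9)*5)*(-12) = -15*5*(-12) = -75*(-12) = 900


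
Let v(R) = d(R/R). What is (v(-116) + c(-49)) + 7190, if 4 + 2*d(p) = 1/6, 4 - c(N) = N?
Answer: 86893/12 ≈ 7241.1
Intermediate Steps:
c(N) = 4 - N
d(p) = -23/12 (d(p) = -2 + (½)/6 = -2 + (½)*(⅙) = -2 + 1/12 = -23/12)
v(R) = -23/12
(v(-116) + c(-49)) + 7190 = (-23/12 + (4 - 1*(-49))) + 7190 = (-23/12 + (4 + 49)) + 7190 = (-23/12 + 53) + 7190 = 613/12 + 7190 = 86893/12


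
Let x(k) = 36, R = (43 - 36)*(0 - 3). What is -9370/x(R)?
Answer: -4685/18 ≈ -260.28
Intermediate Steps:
R = -21 (R = 7*(-3) = -21)
-9370/x(R) = -9370/36 = -9370*1/36 = -4685/18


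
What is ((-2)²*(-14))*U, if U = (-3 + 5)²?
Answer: -224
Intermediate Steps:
U = 4 (U = 2² = 4)
((-2)²*(-14))*U = ((-2)²*(-14))*4 = (4*(-14))*4 = -56*4 = -224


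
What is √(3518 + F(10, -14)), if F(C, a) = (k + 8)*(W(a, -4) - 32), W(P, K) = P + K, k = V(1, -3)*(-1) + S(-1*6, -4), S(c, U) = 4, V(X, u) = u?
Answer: 4*√173 ≈ 52.612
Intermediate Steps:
k = 7 (k = -3*(-1) + 4 = 3 + 4 = 7)
W(P, K) = K + P
F(C, a) = -540 + 15*a (F(C, a) = (7 + 8)*((-4 + a) - 32) = 15*(-36 + a) = -540 + 15*a)
√(3518 + F(10, -14)) = √(3518 + (-540 + 15*(-14))) = √(3518 + (-540 - 210)) = √(3518 - 750) = √2768 = 4*√173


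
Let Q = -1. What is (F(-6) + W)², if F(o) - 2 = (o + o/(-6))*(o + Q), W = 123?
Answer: 25600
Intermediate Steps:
F(o) = 2 + 5*o*(-1 + o)/6 (F(o) = 2 + (o + o/(-6))*(o - 1) = 2 + (o + o*(-⅙))*(-1 + o) = 2 + (o - o/6)*(-1 + o) = 2 + (5*o/6)*(-1 + o) = 2 + 5*o*(-1 + o)/6)
(F(-6) + W)² = ((2 - ⅚*(-6) + (⅚)*(-6)²) + 123)² = ((2 + 5 + (⅚)*36) + 123)² = ((2 + 5 + 30) + 123)² = (37 + 123)² = 160² = 25600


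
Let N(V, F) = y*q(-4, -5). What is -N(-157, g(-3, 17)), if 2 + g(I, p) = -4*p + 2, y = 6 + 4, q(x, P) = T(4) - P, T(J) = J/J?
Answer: -60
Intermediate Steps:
T(J) = 1
q(x, P) = 1 - P
y = 10
g(I, p) = -4*p (g(I, p) = -2 + (-4*p + 2) = -2 + (2 - 4*p) = -4*p)
N(V, F) = 60 (N(V, F) = 10*(1 - 1*(-5)) = 10*(1 + 5) = 10*6 = 60)
-N(-157, g(-3, 17)) = -1*60 = -60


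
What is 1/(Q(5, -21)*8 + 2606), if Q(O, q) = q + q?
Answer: 1/2270 ≈ 0.00044053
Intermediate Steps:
Q(O, q) = 2*q
1/(Q(5, -21)*8 + 2606) = 1/((2*(-21))*8 + 2606) = 1/(-42*8 + 2606) = 1/(-336 + 2606) = 1/2270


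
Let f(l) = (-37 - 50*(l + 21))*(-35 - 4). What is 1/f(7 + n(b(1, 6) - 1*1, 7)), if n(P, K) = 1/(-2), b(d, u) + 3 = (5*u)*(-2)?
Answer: 1/55068 ≈ 1.8159e-5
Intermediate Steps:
b(d, u) = -3 - 10*u (b(d, u) = -3 + (5*u)*(-2) = -3 - 10*u)
n(P, K) = -1/2 (n(P, K) = 1*(-1/2) = -1/2)
f(l) = 42393 + 1950*l (f(l) = (-37 - 50*(21 + l))*(-39) = (-37 + (-1050 - 50*l))*(-39) = (-1087 - 50*l)*(-39) = 42393 + 1950*l)
1/f(7 + n(b(1, 6) - 1*1, 7)) = 1/(42393 + 1950*(7 - 1/2)) = 1/(42393 + 1950*(13/2)) = 1/(42393 + 12675) = 1/55068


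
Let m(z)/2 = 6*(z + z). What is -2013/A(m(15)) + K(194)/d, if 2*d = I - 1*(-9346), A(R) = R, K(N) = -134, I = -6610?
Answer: -38917/6840 ≈ -5.6896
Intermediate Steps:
m(z) = 24*z (m(z) = 2*(6*(z + z)) = 2*(6*(2*z)) = 2*(12*z) = 24*z)
d = 1368 (d = (-6610 - 1*(-9346))/2 = (-6610 + 9346)/2 = (1/2)*2736 = 1368)
-2013/A(m(15)) + K(194)/d = -2013/(24*15) - 134/1368 = -2013/360 - 134*1/1368 = -2013*1/360 - 67/684 = -671/120 - 67/684 = -38917/6840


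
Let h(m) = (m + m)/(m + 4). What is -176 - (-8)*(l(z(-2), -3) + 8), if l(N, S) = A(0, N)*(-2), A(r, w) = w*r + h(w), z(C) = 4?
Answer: -128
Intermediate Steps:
h(m) = 2*m/(4 + m) (h(m) = (2*m)/(4 + m) = 2*m/(4 + m))
A(r, w) = r*w + 2*w/(4 + w) (A(r, w) = w*r + 2*w/(4 + w) = r*w + 2*w/(4 + w))
l(N, S) = -4*N/(4 + N) (l(N, S) = (N*(2 + 0*(4 + N))/(4 + N))*(-2) = (N*(2 + 0)/(4 + N))*(-2) = (N*2/(4 + N))*(-2) = (2*N/(4 + N))*(-2) = -4*N/(4 + N))
-176 - (-8)*(l(z(-2), -3) + 8) = -176 - (-8)*(-4*4/(4 + 4) + 8) = -176 - (-8)*(-4*4/8 + 8) = -176 - (-8)*(-4*4*⅛ + 8) = -176 - (-8)*(-2 + 8) = -176 - (-8)*6 = -176 - 1*(-48) = -176 + 48 = -128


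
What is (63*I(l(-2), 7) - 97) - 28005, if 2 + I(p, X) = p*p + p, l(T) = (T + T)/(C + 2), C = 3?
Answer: -705952/25 ≈ -28238.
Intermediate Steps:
l(T) = 2*T/5 (l(T) = (T + T)/(3 + 2) = (2*T)/5 = (2*T)*(⅕) = 2*T/5)
I(p, X) = -2 + p + p² (I(p, X) = -2 + (p*p + p) = -2 + (p² + p) = -2 + (p + p²) = -2 + p + p²)
(63*I(l(-2), 7) - 97) - 28005 = (63*(-2 + (⅖)*(-2) + ((⅖)*(-2))²) - 97) - 28005 = (63*(-2 - ⅘ + (-⅘)²) - 97) - 28005 = (63*(-2 - ⅘ + 16/25) - 97) - 28005 = (63*(-54/25) - 97) - 28005 = (-3402/25 - 97) - 28005 = -5827/25 - 28005 = -705952/25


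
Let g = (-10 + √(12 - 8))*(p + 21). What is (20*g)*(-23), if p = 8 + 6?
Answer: 128800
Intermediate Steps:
p = 14
g = -280 (g = (-10 + √(12 - 8))*(14 + 21) = (-10 + √4)*35 = (-10 + 2)*35 = -8*35 = -280)
(20*g)*(-23) = (20*(-280))*(-23) = -5600*(-23) = 128800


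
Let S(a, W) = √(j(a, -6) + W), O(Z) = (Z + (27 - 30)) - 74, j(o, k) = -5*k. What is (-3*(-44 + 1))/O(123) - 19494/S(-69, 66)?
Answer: 129/46 - 3249*√6/4 ≈ -1986.8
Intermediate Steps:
O(Z) = -77 + Z (O(Z) = (Z - 3) - 74 = (-3 + Z) - 74 = -77 + Z)
S(a, W) = √(30 + W) (S(a, W) = √(-5*(-6) + W) = √(30 + W))
(-3*(-44 + 1))/O(123) - 19494/S(-69, 66) = (-3*(-44 + 1))/(-77 + 123) - 19494/√(30 + 66) = -3*(-43)/46 - 19494*√6/24 = 129*(1/46) - 19494*√6/24 = 129/46 - 3249*√6/4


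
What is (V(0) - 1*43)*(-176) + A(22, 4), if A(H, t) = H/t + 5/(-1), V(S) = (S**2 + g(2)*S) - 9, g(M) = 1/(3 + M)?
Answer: 18305/2 ≈ 9152.5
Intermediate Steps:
V(S) = -9 + S**2 + S/5 (V(S) = (S**2 + S/(3 + 2)) - 9 = (S**2 + S/5) - 9 = -9 + S**2 + S/5)
A(H, t) = -5 + H/t (A(H, t) = H/t + 5*(-1) = H/t - 5 = -5 + H/t)
(V(0) - 1*43)*(-176) + A(22, 4) = ((-9 + 0**2 + (1/5)*0) - 1*43)*(-176) + (-5 + 22/4) = ((-9 + 0 + 0) - 43)*(-176) + (-5 + 22*(1/4)) = (-9 - 43)*(-176) + (-5 + 11/2) = -52*(-176) + 1/2 = 9152 + 1/2 = 18305/2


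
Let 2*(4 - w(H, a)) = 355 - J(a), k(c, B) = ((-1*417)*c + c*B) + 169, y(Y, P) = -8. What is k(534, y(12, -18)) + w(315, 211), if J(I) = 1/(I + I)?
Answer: -191549597/844 ≈ -2.2695e+5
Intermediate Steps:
J(I) = 1/(2*I)
k(c, B) = 169 - 417*c + B*c (k(c, B) = (-417*c + B*c) + 169 = 169 - 417*c + B*c)
w(H, a) = -347/2 + 1/(4*a) (w(H, a) = 4 - (355 - 1/(2*a))/2 = 4 + (-355/2 + 1/(4*a)) = -347/2 + 1/(4*a))
k(534, y(12, -18)) + w(315, 211) = (169 - 417*534 - 8*534) + (¼)*(1 - 694*211)/211 = (169 - 222678 - 4272) + (¼)*(1/211)*(1 - 146434) = -226781 + (¼)*(1/211)*(-146433) = -226781 - 146433/844 = -191549597/844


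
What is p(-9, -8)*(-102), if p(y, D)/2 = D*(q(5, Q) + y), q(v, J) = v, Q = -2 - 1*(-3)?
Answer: -6528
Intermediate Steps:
Q = 1 (Q = -2 + 3 = 1)
p(y, D) = 2*D*(5 + y) (p(y, D) = 2*(D*(5 + y)) = 2*D*(5 + y))
p(-9, -8)*(-102) = (2*(-8)*(5 - 9))*(-102) = (2*(-8)*(-4))*(-102) = 64*(-102) = -6528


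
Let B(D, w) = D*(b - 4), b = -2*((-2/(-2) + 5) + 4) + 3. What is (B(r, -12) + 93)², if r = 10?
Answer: 13689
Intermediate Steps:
b = -17 (b = -2*((-2*(-½) + 5) + 4) + 3 = -2*((1 + 5) + 4) + 3 = -2*(6 + 4) + 3 = -2*10 + 3 = -20 + 3 = -17)
B(D, w) = -21*D (B(D, w) = D*(-17 - 4) = D*(-21) = -21*D)
(B(r, -12) + 93)² = (-21*10 + 93)² = (-210 + 93)² = (-117)² = 13689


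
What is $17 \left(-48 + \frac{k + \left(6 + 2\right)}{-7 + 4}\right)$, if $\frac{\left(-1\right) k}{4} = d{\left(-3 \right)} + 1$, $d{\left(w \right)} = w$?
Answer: $- \frac{2720}{3} \approx -906.67$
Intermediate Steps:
$k = 8$ ($k = - 4 \left(-3 + 1\right) = \left(-4\right) \left(-2\right) = 8$)
$17 \left(-48 + \frac{k + \left(6 + 2\right)}{-7 + 4}\right) = 17 \left(-48 + \frac{8 + \left(6 + 2\right)}{-7 + 4}\right) = 17 \left(-48 + \frac{8 + 8}{-3}\right) = 17 \left(-48 + 16 \left(- \frac{1}{3}\right)\right) = 17 \left(-48 - \frac{16}{3}\right) = 17 \left(- \frac{160}{3}\right) = - \frac{2720}{3}$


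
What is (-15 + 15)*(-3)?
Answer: 0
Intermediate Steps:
(-15 + 15)*(-3) = 0*(-3) = 0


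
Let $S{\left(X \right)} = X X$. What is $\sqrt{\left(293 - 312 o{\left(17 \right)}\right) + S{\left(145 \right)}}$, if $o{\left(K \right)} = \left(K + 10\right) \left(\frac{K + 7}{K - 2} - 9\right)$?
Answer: $\frac{\sqrt{2091390}}{5} \approx 289.23$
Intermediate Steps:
$o{\left(K \right)} = \left(-9 + \frac{7 + K}{-2 + K}\right) \left(10 + K\right)$ ($o{\left(K \right)} = \left(10 + K\right) \left(\frac{7 + K}{-2 + K} - 9\right) = \left(10 + K\right) \left(-9 + \frac{7 + K}{-2 + K}\right) = \left(-9 + \frac{7 + K}{-2 + K}\right) \left(10 + K\right)$)
$S{\left(X \right)} = X^{2}$
$\sqrt{\left(293 - 312 o{\left(17 \right)}\right) + S{\left(145 \right)}} = \sqrt{\left(293 - 312 \frac{250 - 935 - 8 \cdot 17^{2}}{-2 + 17}\right) + 145^{2}} = \sqrt{\left(293 - 312 \frac{250 - 935 - 2312}{15}\right) + 21025} = \sqrt{\left(293 - 312 \cdot \frac{1}{15} \left(-2997\right)\right) + 21025} = \sqrt{\left(293 - - \frac{311688}{5}\right) + 21025} = \sqrt{\left(293 + \frac{311688}{5}\right) + 21025} = \sqrt{\frac{313153}{5} + 21025} = \sqrt{\frac{418278}{5}} = \frac{\sqrt{2091390}}{5}$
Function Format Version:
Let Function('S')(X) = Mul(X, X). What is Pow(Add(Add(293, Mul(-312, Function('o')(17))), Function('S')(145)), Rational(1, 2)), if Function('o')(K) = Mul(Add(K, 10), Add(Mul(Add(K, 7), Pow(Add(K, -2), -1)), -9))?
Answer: Mul(Rational(1, 5), Pow(2091390, Rational(1, 2))) ≈ 289.23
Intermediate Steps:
Function('o')(K) = Mul(Add(-9, Mul(Pow(Add(-2, K), -1), Add(7, K))), Add(10, K)) (Function('o')(K) = Mul(Add(10, K), Add(Mul(Add(7, K), Pow(Add(-2, K), -1)), -9)) = Mul(Add(10, K), Add(Mul(Pow(Add(-2, K), -1), Add(7, K)), -9)) = Mul(Add(10, K), Add(-9, Mul(Pow(Add(-2, K), -1), Add(7, K)))) = Mul(Add(-9, Mul(Pow(Add(-2, K), -1), Add(7, K))), Add(10, K)))
Function('S')(X) = Pow(X, 2)
Pow(Add(Add(293, Mul(-312, Function('o')(17))), Function('S')(145)), Rational(1, 2)) = Pow(Add(Add(293, Mul(-312, Mul(Pow(Add(-2, 17), -1), Add(250, Mul(-55, 17), Mul(-8, Pow(17, 2)))))), Pow(145, 2)), Rational(1, 2)) = Pow(Add(Add(293, Mul(-312, Mul(Pow(15, -1), Add(250, -935, Mul(-8, 289))))), 21025), Rational(1, 2)) = Pow(Add(Add(293, Mul(-312, Mul(Rational(1, 15), Add(250, -935, -2312)))), 21025), Rational(1, 2)) = Pow(Add(Add(293, Mul(-312, Mul(Rational(1, 15), -2997))), 21025), Rational(1, 2)) = Pow(Add(Add(293, Mul(-312, Rational(-999, 5))), 21025), Rational(1, 2)) = Pow(Add(Add(293, Rational(311688, 5)), 21025), Rational(1, 2)) = Pow(Add(Rational(313153, 5), 21025), Rational(1, 2)) = Pow(Rational(418278, 5), Rational(1, 2)) = Mul(Rational(1, 5), Pow(2091390, Rational(1, 2)))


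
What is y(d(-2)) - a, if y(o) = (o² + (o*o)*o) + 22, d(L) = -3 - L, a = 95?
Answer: -73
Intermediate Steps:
y(o) = 22 + o² + o³ (y(o) = (o² + o²*o) + 22 = (o² + o³) + 22 = 22 + o² + o³)
y(d(-2)) - a = (22 + (-3 - 1*(-2))² + (-3 - 1*(-2))³) - 1*95 = (22 + (-3 + 2)² + (-3 + 2)³) - 95 = (22 + (-1)² + (-1)³) - 95 = (22 + 1 - 1) - 95 = 22 - 95 = -73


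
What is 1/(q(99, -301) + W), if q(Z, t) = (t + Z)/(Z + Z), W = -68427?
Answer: -99/6774374 ≈ -1.4614e-5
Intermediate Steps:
q(Z, t) = (Z + t)/(2*Z) (q(Z, t) = (Z + t)/((2*Z)) = (Z + t)*(1/(2*Z)) = (Z + t)/(2*Z))
1/(q(99, -301) + W) = 1/((1/2)*(99 - 301)/99 - 68427) = 1/((1/2)*(1/99)*(-202) - 68427) = 1/(-101/99 - 68427) = 1/(-6774374/99) = -99/6774374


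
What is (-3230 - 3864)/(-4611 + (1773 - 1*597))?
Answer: 7094/3435 ≈ 2.0652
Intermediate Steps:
(-3230 - 3864)/(-4611 + (1773 - 1*597)) = -7094/(-4611 + (1773 - 597)) = -7094/(-4611 + 1176) = -7094/(-3435) = -7094*(-1/3435) = 7094/3435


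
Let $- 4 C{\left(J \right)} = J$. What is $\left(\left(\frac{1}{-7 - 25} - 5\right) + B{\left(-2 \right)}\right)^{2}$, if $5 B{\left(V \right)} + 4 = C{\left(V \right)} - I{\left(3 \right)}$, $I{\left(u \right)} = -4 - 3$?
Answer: $\frac{480249}{25600} \approx 18.76$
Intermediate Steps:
$I{\left(u \right)} = -7$
$C{\left(J \right)} = - \frac{J}{4}$
$B{\left(V \right)} = \frac{3}{5} - \frac{V}{20}$ ($B{\left(V \right)} = - \frac{4}{5} + \frac{- \frac{V}{4} - -7}{5} = - \frac{4}{5} + \frac{- \frac{V}{4} + 7}{5} = - \frac{4}{5} + \frac{7 - \frac{V}{4}}{5} = - \frac{4}{5} - \left(- \frac{7}{5} + \frac{V}{20}\right) = \frac{3}{5} - \frac{V}{20}$)
$\left(\left(\frac{1}{-7 - 25} - 5\right) + B{\left(-2 \right)}\right)^{2} = \left(\left(\frac{1}{-7 - 25} - 5\right) + \left(\frac{3}{5} - - \frac{1}{10}\right)\right)^{2} = \left(\left(\frac{1}{-32} - 5\right) + \left(\frac{3}{5} + \frac{1}{10}\right)\right)^{2} = \left(\left(- \frac{1}{32} - 5\right) + \frac{7}{10}\right)^{2} = \left(- \frac{161}{32} + \frac{7}{10}\right)^{2} = \left(- \frac{693}{160}\right)^{2} = \frac{480249}{25600}$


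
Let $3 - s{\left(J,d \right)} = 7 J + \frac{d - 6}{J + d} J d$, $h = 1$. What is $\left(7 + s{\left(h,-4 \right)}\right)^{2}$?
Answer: $\frac{2401}{9} \approx 266.78$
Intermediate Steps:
$s{\left(J,d \right)} = 3 - 7 J - \frac{J d \left(-6 + d\right)}{J + d}$ ($s{\left(J,d \right)} = 3 - \left(7 J + \frac{d - 6}{J + d} J d\right) = 3 - \left(7 J + \frac{-6 + d}{J + d} J d\right) = 3 - \left(7 J + \frac{J \left(-6 + d\right)}{J + d} d\right) = 3 - \left(7 J + \frac{J d \left(-6 + d\right)}{J + d}\right) = 3 - 7 J - \frac{J d \left(-6 + d\right)}{J + d}$)
$\left(7 + s{\left(h,-4 \right)}\right)^{2} = \left(7 + \frac{- 7 \cdot 1^{2} + 3 \cdot 1 + 3 \left(-4\right) - 1 \left(-4\right) - 1 \left(-4\right)^{2}}{1 - 4}\right)^{2} = \left(7 + \frac{\left(-7\right) 1 + 3 - 12 + 4 - 1 \cdot 16}{-3}\right)^{2} = \left(7 - \frac{-7 + 3 - 12 + 4 - 16}{3}\right)^{2} = \left(7 - - \frac{28}{3}\right)^{2} = \left(7 + \frac{28}{3}\right)^{2} = \left(\frac{49}{3}\right)^{2} = \frac{2401}{9}$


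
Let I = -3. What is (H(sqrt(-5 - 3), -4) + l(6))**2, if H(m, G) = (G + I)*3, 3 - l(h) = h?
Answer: 576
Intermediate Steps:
l(h) = 3 - h
H(m, G) = -9 + 3*G (H(m, G) = (G - 3)*3 = (-3 + G)*3 = -9 + 3*G)
(H(sqrt(-5 - 3), -4) + l(6))**2 = ((-9 + 3*(-4)) + (3 - 1*6))**2 = ((-9 - 12) + (3 - 6))**2 = (-21 - 3)**2 = (-24)**2 = 576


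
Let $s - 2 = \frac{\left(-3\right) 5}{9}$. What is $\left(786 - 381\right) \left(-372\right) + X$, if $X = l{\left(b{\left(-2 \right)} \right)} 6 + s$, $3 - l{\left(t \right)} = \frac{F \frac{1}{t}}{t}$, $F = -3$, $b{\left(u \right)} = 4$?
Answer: $- \frac{3615373}{24} \approx -1.5064 \cdot 10^{5}$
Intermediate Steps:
$l{\left(t \right)} = 3 + \frac{3}{t^{2}}$ ($l{\left(t \right)} = 3 - \frac{\left(-3\right) \frac{1}{t}}{t} = 3 - - \frac{3}{t^{2}} = 3 + \frac{3}{t^{2}}$)
$s = \frac{1}{3}$ ($s = 2 + \frac{\left(-3\right) 5}{9} = 2 - \frac{5}{3} = \frac{1}{3} \approx 0.33333$)
$X = \frac{467}{24}$ ($X = \left(3 + \frac{3}{16}\right) 6 + \frac{1}{3} = \frac{51}{16} \cdot 6 + \frac{1}{3} = \frac{153}{8} + \frac{1}{3} = \frac{467}{24} \approx 19.458$)
$\left(786 - 381\right) \left(-372\right) + X = \left(786 - 381\right) \left(-372\right) + \frac{467}{24} = 405 \left(-372\right) + \frac{467}{24} = -150660 + \frac{467}{24} = - \frac{3615373}{24}$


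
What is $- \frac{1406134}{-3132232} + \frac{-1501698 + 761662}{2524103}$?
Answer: $\frac{615631303725}{3953038093948} \approx 0.15574$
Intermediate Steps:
$- \frac{1406134}{-3132232} + \frac{-1501698 + 761662}{2524103} = \left(-1406134\right) \left(- \frac{1}{3132232}\right) - \frac{740036}{2524103} = \frac{703067}{1566116} - \frac{740036}{2524103} = \frac{615631303725}{3953038093948}$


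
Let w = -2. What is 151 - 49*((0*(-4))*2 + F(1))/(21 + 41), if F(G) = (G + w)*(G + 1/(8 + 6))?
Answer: 18829/124 ≈ 151.85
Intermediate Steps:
F(G) = (-2 + G)*(1/14 + G) (F(G) = (G - 2)*(G + 1/(8 + 6)) = (-2 + G)*(G + 1/14) = (-2 + G)*(1/14 + G))
151 - 49*((0*(-4))*2 + F(1))/(21 + 41) = 151 - 49*((0*(-4))*2 + (-⅐ + 1² - 27/14*1))/(21 + 41) = 151 - 49*(0*2 + (-⅐ + 1 - 27/14))/62 = 151 - 49*(0 - 15/14)/62 = 151 - (-105)/(2*62) = 151 - 49*(-15/868) = 151 + 105/124 = 18829/124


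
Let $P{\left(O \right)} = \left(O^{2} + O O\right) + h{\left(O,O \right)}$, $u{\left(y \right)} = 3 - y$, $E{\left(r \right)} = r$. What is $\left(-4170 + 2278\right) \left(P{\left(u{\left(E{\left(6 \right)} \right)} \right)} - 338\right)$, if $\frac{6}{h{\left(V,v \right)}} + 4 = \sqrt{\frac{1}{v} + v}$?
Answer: $\frac{17625872}{29} + \frac{5676 i \sqrt{30}}{29} \approx 6.0779 \cdot 10^{5} + 1072.0 i$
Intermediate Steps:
$h{\left(V,v \right)} = \frac{6}{-4 + \sqrt{v + \frac{1}{v}}}$ ($h{\left(V,v \right)} = \frac{6}{-4 + \sqrt{\frac{1}{v} + v}} = \frac{6}{-4 + \sqrt{v + \frac{1}{v}}}$)
$P{\left(O \right)} = 2 O^{2} + \frac{6}{-4 + \sqrt{O + \frac{1}{O}}}$ ($P{\left(O \right)} = \left(O^{2} + O O\right) + \frac{6}{-4 + \sqrt{O + \frac{1}{O}}} = \left(O^{2} + O^{2}\right) + \frac{6}{-4 + \sqrt{O + \frac{1}{O}}} = 2 O^{2} + \frac{6}{-4 + \sqrt{O + \frac{1}{O}}}$)
$\left(-4170 + 2278\right) \left(P{\left(u{\left(E{\left(6 \right)} \right)} \right)} - 338\right) = \left(-4170 + 2278\right) \left(\left(2 \left(3 - 6\right)^{2} + \frac{6}{-4 + \sqrt{\left(3 - 6\right) + \frac{1}{3 - 6}}}\right) - 338\right) = - 1892 \left(\left(2 \left(3 - 6\right)^{2} + \frac{6}{-4 + \sqrt{\left(3 - 6\right) + \frac{1}{3 - 6}}}\right) - 338\right) = - 1892 \left(\left(2 \left(-3\right)^{2} + \frac{6}{-4 + \sqrt{-3 + \frac{1}{-3}}}\right) - 338\right) = - 1892 \left(\left(2 \cdot 9 + \frac{6}{-4 + \sqrt{-3 - \frac{1}{3}}}\right) - 338\right) = - 1892 \left(\left(18 + \frac{6}{-4 + \sqrt{- \frac{10}{3}}}\right) - 338\right) = - 1892 \left(\left(18 + \frac{6}{-4 + \frac{i \sqrt{30}}{3}}\right) - 338\right) = - 1892 \left(-320 + \frac{6}{-4 + \frac{i \sqrt{30}}{3}}\right) = 605440 - \frac{11352}{-4 + \frac{i \sqrt{30}}{3}}$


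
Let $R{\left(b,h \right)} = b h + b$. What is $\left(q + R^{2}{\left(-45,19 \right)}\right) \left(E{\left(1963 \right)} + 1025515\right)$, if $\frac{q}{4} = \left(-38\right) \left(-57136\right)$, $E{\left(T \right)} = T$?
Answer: $9755566597216$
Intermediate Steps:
$R{\left(b,h \right)} = b + b h$
$q = 8684672$ ($q = 4 \left(\left(-38\right) \left(-57136\right)\right) = 4 \cdot 2171168 = 8684672$)
$\left(q + R^{2}{\left(-45,19 \right)}\right) \left(E{\left(1963 \right)} + 1025515\right) = \left(8684672 + \left(- 45 \left(1 + 19\right)\right)^{2}\right) \left(1963 + 1025515\right) = \left(8684672 + \left(\left(-45\right) 20\right)^{2}\right) 1027478 = \left(8684672 + \left(-900\right)^{2}\right) 1027478 = \left(8684672 + 810000\right) 1027478 = 9494672 \cdot 1027478 = 9755566597216$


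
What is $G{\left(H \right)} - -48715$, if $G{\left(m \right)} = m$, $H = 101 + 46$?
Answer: $48862$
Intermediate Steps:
$H = 147$
$G{\left(H \right)} - -48715 = 147 - -48715 = 147 + 48715 = 48862$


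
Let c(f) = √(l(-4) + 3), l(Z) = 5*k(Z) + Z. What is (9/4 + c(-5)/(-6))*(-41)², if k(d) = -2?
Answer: 15129/4 - 1681*I*√11/6 ≈ 3782.3 - 929.21*I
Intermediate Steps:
l(Z) = -10 + Z (l(Z) = 5*(-2) + Z = -10 + Z)
c(f) = I*√11 (c(f) = √((-10 - 4) + 3) = √(-14 + 3) = √(-11) = I*√11)
(9/4 + c(-5)/(-6))*(-41)² = (9/4 + (I*√11)/(-6))*(-41)² = (9*(¼) + (I*√11)*(-⅙))*1681 = (9/4 - I*√11/6)*1681 = 15129/4 - 1681*I*√11/6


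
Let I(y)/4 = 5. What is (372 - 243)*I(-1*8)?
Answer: 2580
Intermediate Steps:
I(y) = 20 (I(y) = 4*5 = 20)
(372 - 243)*I(-1*8) = (372 - 243)*20 = 129*20 = 2580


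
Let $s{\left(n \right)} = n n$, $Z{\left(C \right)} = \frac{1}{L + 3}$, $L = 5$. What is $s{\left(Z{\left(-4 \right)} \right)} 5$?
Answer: $\frac{5}{64} \approx 0.078125$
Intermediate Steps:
$Z{\left(C \right)} = \frac{1}{8}$ ($Z{\left(C \right)} = \frac{1}{5 + 3} = \frac{1}{8}$)
$s{\left(n \right)} = n^{2}$
$s{\left(Z{\left(-4 \right)} \right)} 5 = \left(\frac{1}{8}\right)^{2} \cdot 5 = \frac{1}{64} \cdot 5 = \frac{5}{64}$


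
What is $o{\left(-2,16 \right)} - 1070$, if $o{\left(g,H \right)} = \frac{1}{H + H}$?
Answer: $- \frac{34239}{32} \approx -1070.0$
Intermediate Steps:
$o{\left(g,H \right)} = \frac{1}{2 H}$
$o{\left(-2,16 \right)} - 1070 = \frac{1}{2 \cdot 16} - 1070 = \frac{1}{2} \cdot \frac{1}{16} - 1070 = \frac{1}{32} - 1070 = - \frac{34239}{32}$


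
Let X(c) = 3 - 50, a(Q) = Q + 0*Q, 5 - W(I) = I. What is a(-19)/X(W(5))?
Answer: 19/47 ≈ 0.40426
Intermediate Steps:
W(I) = 5 - I
a(Q) = Q (a(Q) = Q + 0 = Q)
X(c) = -47
a(-19)/X(W(5)) = -19/(-47) = -19*(-1/47) = 19/47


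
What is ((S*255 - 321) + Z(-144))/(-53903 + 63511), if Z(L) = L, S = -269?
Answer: -17265/2402 ≈ -7.1878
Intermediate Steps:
((S*255 - 321) + Z(-144))/(-53903 + 63511) = ((-269*255 - 321) - 144)/(-53903 + 63511) = ((-68595 - 321) - 144)/9608 = (-68916 - 144)*(1/9608) = -69060*1/9608 = -17265/2402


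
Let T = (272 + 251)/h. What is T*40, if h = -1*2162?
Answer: -10460/1081 ≈ -9.6762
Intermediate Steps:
h = -2162
T = -523/2162 (T = (272 + 251)/(-2162) = 523*(-1/2162) = -523/2162 ≈ -0.24191)
T*40 = -523/2162*40 = -10460/1081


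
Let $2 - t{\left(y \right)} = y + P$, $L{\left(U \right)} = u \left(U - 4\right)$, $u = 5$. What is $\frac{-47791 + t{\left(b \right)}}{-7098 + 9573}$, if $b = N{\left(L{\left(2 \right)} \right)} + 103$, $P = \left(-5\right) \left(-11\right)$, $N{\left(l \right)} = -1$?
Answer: $- \frac{15982}{825} \approx -19.372$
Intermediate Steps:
$L{\left(U \right)} = -20 + 5 U$ ($L{\left(U \right)} = 5 \left(U - 4\right) = 5 \left(-4 + U\right) = -20 + 5 U$)
$P = 55$
$b = 102$ ($b = -1 + 103 = 102$)
$t{\left(y \right)} = -53 - y$ ($t{\left(y \right)} = 2 - \left(y + 55\right) = 2 - \left(55 + y\right) = -53 - y$)
$\frac{-47791 + t{\left(b \right)}}{-7098 + 9573} = \frac{-47791 - 155}{-7098 + 9573} = \frac{-47791 - 155}{2475} = \left(-47791 - 155\right) \frac{1}{2475} = \left(-47946\right) \frac{1}{2475} = - \frac{15982}{825}$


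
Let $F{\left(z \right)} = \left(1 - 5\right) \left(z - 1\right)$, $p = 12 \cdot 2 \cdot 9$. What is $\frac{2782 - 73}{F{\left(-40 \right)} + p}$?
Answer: $\frac{2709}{380} \approx 7.1289$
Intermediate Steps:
$p = 216$ ($p = 24 \cdot 9 = 216$)
$F{\left(z \right)} = 4 - 4 z$ ($F{\left(z \right)} = - 4 \left(-1 + z\right) = 4 - 4 z$)
$\frac{2782 - 73}{F{\left(-40 \right)} + p} = \frac{2782 - 73}{\left(4 - -160\right) + 216} = \frac{2709}{\left(4 + 160\right) + 216} = \frac{2709}{164 + 216} = \frac{2709}{380}$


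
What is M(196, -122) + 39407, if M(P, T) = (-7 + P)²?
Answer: 75128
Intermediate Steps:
M(196, -122) + 39407 = (-7 + 196)² + 39407 = 189² + 39407 = 35721 + 39407 = 75128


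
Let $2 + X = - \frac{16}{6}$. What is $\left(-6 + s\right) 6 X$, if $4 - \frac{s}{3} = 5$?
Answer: $252$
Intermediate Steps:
$s = -3$ ($s = 12 - 15 = -3$)
$X = - \frac{14}{3}$ ($X = -2 - \frac{16}{6} = -2 - \frac{8}{3} = - \frac{14}{3} \approx -4.6667$)
$\left(-6 + s\right) 6 X = \left(-6 - 3\right) 6 \left(- \frac{14}{3}\right) = \left(-9\right) 6 \left(- \frac{14}{3}\right) = \left(-54\right) \left(- \frac{14}{3}\right) = 252$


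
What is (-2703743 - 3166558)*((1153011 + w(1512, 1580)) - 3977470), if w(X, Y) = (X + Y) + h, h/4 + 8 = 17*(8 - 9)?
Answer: 16562860551567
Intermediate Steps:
h = -100 (h = -32 + 4*(17*(8 - 9)) = -32 + 4*(17*(-1)) = -32 + 4*(-17) = -32 - 68 = -100)
w(X, Y) = -100 + X + Y (w(X, Y) = (X + Y) - 100 = -100 + X + Y)
(-2703743 - 3166558)*((1153011 + w(1512, 1580)) - 3977470) = (-2703743 - 3166558)*((1153011 + (-100 + 1512 + 1580)) - 3977470) = -5870301*((1153011 + 2992) - 3977470) = -5870301*(1156003 - 3977470) = -5870301*(-2821467) = 16562860551567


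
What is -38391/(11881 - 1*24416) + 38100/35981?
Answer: 1858930071/451021835 ≈ 4.1216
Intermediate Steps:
-38391/(11881 - 1*24416) + 38100/35981 = -38391/(11881 - 24416) + 38100*(1/35981) = -38391/(-12535) + 38100/35981 = -38391*(-1/12535) + 38100/35981 = 38391/12535 + 38100/35981 = 1858930071/451021835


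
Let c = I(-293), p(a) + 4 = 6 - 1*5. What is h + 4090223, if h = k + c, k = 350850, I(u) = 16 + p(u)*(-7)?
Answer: 4441110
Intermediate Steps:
p(a) = -3 (p(a) = -4 + (6 - 1*5) = -4 + (6 - 5) = -4 + 1 = -3)
I(u) = 37 (I(u) = 16 - 3*(-7) = 16 + 21 = 37)
c = 37
h = 350887 (h = 350850 + 37 = 350887)
h + 4090223 = 350887 + 4090223 = 4441110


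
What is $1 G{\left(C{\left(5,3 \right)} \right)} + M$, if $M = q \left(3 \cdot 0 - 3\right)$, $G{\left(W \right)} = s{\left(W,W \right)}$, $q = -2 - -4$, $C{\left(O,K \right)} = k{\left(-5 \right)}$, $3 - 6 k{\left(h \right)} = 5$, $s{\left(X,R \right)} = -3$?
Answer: $-9$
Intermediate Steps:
$k{\left(h \right)} = - \frac{1}{3}$ ($k{\left(h \right)} = \frac{1}{2} - \frac{5}{6} = - \frac{1}{3}$)
$C{\left(O,K \right)} = - \frac{1}{3}$
$q = 2$ ($q = -2 + 4 = 2$)
$G{\left(W \right)} = -3$
$M = -6$ ($M = 2 \left(3 \cdot 0 - 3\right) = 2 \left(0 - 3\right) = 2 \left(-3\right) = -6$)
$1 G{\left(C{\left(5,3 \right)} \right)} + M = 1 \left(-3\right) - 6 = -3 - 6 = -9$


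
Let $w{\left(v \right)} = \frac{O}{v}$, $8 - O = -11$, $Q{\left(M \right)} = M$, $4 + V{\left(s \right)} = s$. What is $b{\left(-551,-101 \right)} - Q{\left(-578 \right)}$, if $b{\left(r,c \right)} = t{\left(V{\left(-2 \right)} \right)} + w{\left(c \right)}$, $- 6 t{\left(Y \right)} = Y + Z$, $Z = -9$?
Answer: $\frac{117223}{202} \approx 580.31$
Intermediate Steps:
$V{\left(s \right)} = -4 + s$
$O = 19$ ($O = 8 - -11 = 8 + 11 = 19$)
$w{\left(v \right)} = \frac{19}{v}$
$t{\left(Y \right)} = \frac{3}{2} - \frac{Y}{6}$ ($t{\left(Y \right)} = - \frac{Y - 9}{6} = - \frac{-9 + Y}{6} = \frac{3}{2} - \frac{Y}{6}$)
$b{\left(r,c \right)} = \frac{5}{2} + \frac{19}{c}$ ($b{\left(r,c \right)} = \left(\frac{3}{2} - \frac{-4 - 2}{6}\right) + \frac{19}{c} = \left(\frac{3}{2} - -1\right) + \frac{19}{c} = \left(\frac{3}{2} + 1\right) + \frac{19}{c} = \frac{5}{2} + \frac{19}{c}$)
$b{\left(-551,-101 \right)} - Q{\left(-578 \right)} = \left(\frac{5}{2} + \frac{19}{-101}\right) - -578 = \left(\frac{5}{2} + 19 \left(- \frac{1}{101}\right)\right) + 578 = \left(\frac{5}{2} - \frac{19}{101}\right) + 578 = \frac{467}{202} + 578 = \frac{117223}{202}$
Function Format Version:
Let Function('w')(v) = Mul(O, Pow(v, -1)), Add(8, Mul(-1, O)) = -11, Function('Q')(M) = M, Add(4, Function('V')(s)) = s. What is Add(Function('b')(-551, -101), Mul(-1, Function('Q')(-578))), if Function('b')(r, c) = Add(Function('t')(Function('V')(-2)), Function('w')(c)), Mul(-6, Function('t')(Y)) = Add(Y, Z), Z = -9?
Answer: Rational(117223, 202) ≈ 580.31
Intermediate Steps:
Function('V')(s) = Add(-4, s)
O = 19 (O = Add(8, Mul(-1, -11)) = Add(8, 11) = 19)
Function('w')(v) = Mul(19, Pow(v, -1))
Function('t')(Y) = Add(Rational(3, 2), Mul(Rational(-1, 6), Y)) (Function('t')(Y) = Mul(Rational(-1, 6), Add(Y, -9)) = Mul(Rational(-1, 6), Add(-9, Y)) = Add(Rational(3, 2), Mul(Rational(-1, 6), Y)))
Function('b')(r, c) = Add(Rational(5, 2), Mul(19, Pow(c, -1))) (Function('b')(r, c) = Add(Add(Rational(3, 2), Mul(Rational(-1, 6), Add(-4, -2))), Mul(19, Pow(c, -1))) = Add(Add(Rational(3, 2), Mul(Rational(-1, 6), -6)), Mul(19, Pow(c, -1))) = Add(Add(Rational(3, 2), 1), Mul(19, Pow(c, -1))) = Add(Rational(5, 2), Mul(19, Pow(c, -1))))
Add(Function('b')(-551, -101), Mul(-1, Function('Q')(-578))) = Add(Add(Rational(5, 2), Mul(19, Pow(-101, -1))), Mul(-1, -578)) = Add(Add(Rational(5, 2), Mul(19, Rational(-1, 101))), 578) = Add(Add(Rational(5, 2), Rational(-19, 101)), 578) = Add(Rational(467, 202), 578) = Rational(117223, 202)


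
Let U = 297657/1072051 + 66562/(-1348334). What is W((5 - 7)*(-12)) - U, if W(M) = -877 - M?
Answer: -651354998869205/722741406517 ≈ -901.23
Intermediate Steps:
U = 164991597388/722741406517 (U = 297657*(1/1072051) + 66562*(-1/1348334) = 297657/1072051 - 33281/674167 = 164991597388/722741406517 ≈ 0.22829)
W((5 - 7)*(-12)) - U = (-877 - (5 - 7)*(-12)) - 1*164991597388/722741406517 = (-877 - (-2)*(-12)) - 164991597388/722741406517 = (-877 - 1*24) - 164991597388/722741406517 = (-877 - 24) - 164991597388/722741406517 = -901 - 164991597388/722741406517 = -651354998869205/722741406517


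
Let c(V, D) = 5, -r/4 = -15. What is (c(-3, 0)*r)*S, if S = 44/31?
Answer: 13200/31 ≈ 425.81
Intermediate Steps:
r = 60 (r = -4*(-15) = 60)
S = 44/31 (S = 44*(1/31) = 44/31 ≈ 1.4194)
(c(-3, 0)*r)*S = (5*60)*(44/31) = 300*(44/31) = 13200/31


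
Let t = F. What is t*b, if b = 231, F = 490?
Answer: 113190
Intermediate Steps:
t = 490
t*b = 490*231 = 113190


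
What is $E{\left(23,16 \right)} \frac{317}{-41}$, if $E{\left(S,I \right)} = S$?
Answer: $- \frac{7291}{41} \approx -177.83$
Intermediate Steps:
$E{\left(23,16 \right)} \frac{317}{-41} = 23 \frac{317}{-41} = 23 \cdot 317 \left(- \frac{1}{41}\right) = 23 \left(- \frac{317}{41}\right) = - \frac{7291}{41}$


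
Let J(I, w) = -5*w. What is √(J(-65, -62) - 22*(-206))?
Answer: 3*√538 ≈ 69.584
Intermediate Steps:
√(J(-65, -62) - 22*(-206)) = √(-5*(-62) - 22*(-206)) = √(310 + 4532) = √4842 = 3*√538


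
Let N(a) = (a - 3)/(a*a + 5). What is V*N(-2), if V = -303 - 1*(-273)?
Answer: 50/3 ≈ 16.667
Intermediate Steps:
V = -30 (V = -303 + 273 = -30)
N(a) = (-3 + a)/(5 + a²) (N(a) = (-3 + a)/(a² + 5) = (-3 + a)/(5 + a²))
V*N(-2) = -30*(-3 - 2)/(5 + (-2)²) = -30*(-5)/(5 + 4) = -30*(-5)/9 = -10*(-5)/3 = -30*(-5/9) = 50/3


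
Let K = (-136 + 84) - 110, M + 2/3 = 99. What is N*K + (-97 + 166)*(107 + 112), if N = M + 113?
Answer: -19125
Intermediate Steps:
M = 295/3 (M = -⅔ + 99 = 295/3 ≈ 98.333)
N = 634/3 (N = 295/3 + 113 = 634/3 ≈ 211.33)
K = -162 (K = -52 - 110 = -162)
N*K + (-97 + 166)*(107 + 112) = (634/3)*(-162) + (-97 + 166)*(107 + 112) = -34236 + 69*219 = -34236 + 15111 = -19125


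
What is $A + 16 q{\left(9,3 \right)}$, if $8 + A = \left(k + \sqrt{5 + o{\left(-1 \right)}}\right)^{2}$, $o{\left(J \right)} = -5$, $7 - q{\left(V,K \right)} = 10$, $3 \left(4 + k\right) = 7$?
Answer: $- \frac{479}{9} \approx -53.222$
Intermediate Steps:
$k = - \frac{5}{3}$ ($k = -4 + \frac{1}{3} \cdot 7 = -4 + \frac{7}{3} = - \frac{5}{3} \approx -1.6667$)
$q{\left(V,K \right)} = -3$ ($q{\left(V,K \right)} = 7 - 10 = -3$)
$A = - \frac{47}{9}$ ($A = -8 + \left(- \frac{5}{3} + \sqrt{5 - 5}\right)^{2} = -8 + \left(- \frac{5}{3} + \sqrt{0}\right)^{2} = -8 + \left(- \frac{5}{3} + 0\right)^{2} = -8 + \left(- \frac{5}{3}\right)^{2} = -8 + \frac{25}{9} = - \frac{47}{9} \approx -5.2222$)
$A + 16 q{\left(9,3 \right)} = - \frac{47}{9} + 16 \left(-3\right) = - \frac{47}{9} - 48 = - \frac{479}{9}$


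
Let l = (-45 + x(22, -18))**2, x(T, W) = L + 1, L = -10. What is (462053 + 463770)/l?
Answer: 925823/2916 ≈ 317.50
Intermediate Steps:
x(T, W) = -9 (x(T, W) = -10 + 1 = -9)
l = 2916 (l = (-45 - 9)**2 = (-54)**2 = 2916)
(462053 + 463770)/l = (462053 + 463770)/2916 = 925823*(1/2916) = 925823/2916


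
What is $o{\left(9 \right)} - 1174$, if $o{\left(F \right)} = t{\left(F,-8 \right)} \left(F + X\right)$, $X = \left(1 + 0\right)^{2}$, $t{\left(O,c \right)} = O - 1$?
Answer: $-1094$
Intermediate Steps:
$t{\left(O,c \right)} = -1 + O$ ($t{\left(O,c \right)} = O - 1 = -1 + O$)
$X = 1$ ($X = 1^{2} = 1$)
$o{\left(F \right)} = \left(1 + F\right) \left(-1 + F\right)$ ($o{\left(F \right)} = \left(-1 + F\right) \left(F + 1\right) = \left(-1 + F\right) \left(1 + F\right) = \left(1 + F\right) \left(-1 + F\right)$)
$o{\left(9 \right)} - 1174 = \left(-1 + 9^{2}\right) - 1174 = \left(-1 + 81\right) - 1174 = 80 - 1174 = -1094$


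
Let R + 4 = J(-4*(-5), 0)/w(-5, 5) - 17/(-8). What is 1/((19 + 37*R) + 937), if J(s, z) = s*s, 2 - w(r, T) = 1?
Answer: 8/125493 ≈ 6.3749e-5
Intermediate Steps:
w(r, T) = 1 (w(r, T) = 2 - 1*1 = 2 - 1 = 1)
J(s, z) = s²
R = 3185/8 (R = -4 + ((-4*(-5))²/1 - 17/(-8)) = -4 + (20²*1 - 17*(-⅛)) = -4 + (400*1 + 17/8) = -4 + (400 + 17/8) = -4 + 3217/8 = 3185/8 ≈ 398.13)
1/((19 + 37*R) + 937) = 1/((19 + 37*(3185/8)) + 937) = 1/((19 + 117845/8) + 937) = 1/(117997/8 + 937) = 1/(125493/8) = 8/125493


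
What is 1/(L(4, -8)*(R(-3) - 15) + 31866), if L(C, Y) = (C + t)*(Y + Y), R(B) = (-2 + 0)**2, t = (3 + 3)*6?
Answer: 1/38906 ≈ 2.5703e-5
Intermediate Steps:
t = 36 (t = 6*6 = 36)
R(B) = 4 (R(B) = (-2)**2 = 4)
L(C, Y) = 2*Y*(36 + C) (L(C, Y) = (C + 36)*(Y + Y) = (36 + C)*(2*Y) = 2*Y*(36 + C))
1/(L(4, -8)*(R(-3) - 15) + 31866) = 1/((2*(-8)*(36 + 4))*(4 - 15) + 31866) = 1/((2*(-8)*40)*(-11) + 31866) = 1/(-640*(-11) + 31866) = 1/(7040 + 31866) = 1/38906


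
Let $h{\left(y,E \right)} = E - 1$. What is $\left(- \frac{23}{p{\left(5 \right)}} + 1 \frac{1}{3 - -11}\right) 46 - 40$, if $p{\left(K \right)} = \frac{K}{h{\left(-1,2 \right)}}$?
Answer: $- \frac{8691}{35} \approx -248.31$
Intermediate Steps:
$h{\left(y,E \right)} = -1 + E$
$p{\left(K \right)} = K$ ($p{\left(K \right)} = \frac{K}{-1 + 2} = \frac{K}{1} = K 1 = K$)
$\left(- \frac{23}{p{\left(5 \right)}} + 1 \frac{1}{3 - -11}\right) 46 - 40 = \left(- \frac{23}{5} + 1 \frac{1}{3 - -11}\right) 46 - 40 = \left(\left(-23\right) \frac{1}{5} + 1 \frac{1}{3 + 11}\right) 46 - 40 = \left(- \frac{23}{5} + 1 \cdot \frac{1}{14}\right) 46 - 40 = \left(- \frac{23}{5} + \frac{1}{14}\right) 46 - 40 = \left(- \frac{317}{70}\right) 46 - 40 = - \frac{7291}{35} - 40 = - \frac{8691}{35}$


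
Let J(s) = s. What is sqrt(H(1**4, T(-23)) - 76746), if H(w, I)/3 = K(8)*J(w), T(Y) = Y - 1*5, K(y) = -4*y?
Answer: 3*I*sqrt(8538) ≈ 277.2*I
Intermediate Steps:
T(Y) = -5 + Y (T(Y) = Y - 5 = -5 + Y)
H(w, I) = -96*w (H(w, I) = 3*((-4*8)*w) = 3*(-32*w) = -96*w)
sqrt(H(1**4, T(-23)) - 76746) = sqrt(-96*1**4 - 76746) = sqrt(-96*1 - 76746) = sqrt(-96 - 76746) = sqrt(-76842) = 3*I*sqrt(8538)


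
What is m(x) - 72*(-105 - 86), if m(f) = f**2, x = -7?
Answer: 13801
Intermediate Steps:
m(x) - 72*(-105 - 86) = (-7)**2 - 72*(-105 - 86) = 49 - 72*(-191) = 49 + 13752 = 13801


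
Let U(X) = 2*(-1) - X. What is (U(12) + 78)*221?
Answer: 14144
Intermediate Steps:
U(X) = -2 - X
(U(12) + 78)*221 = ((-2 - 1*12) + 78)*221 = ((-2 - 12) + 78)*221 = (-14 + 78)*221 = 64*221 = 14144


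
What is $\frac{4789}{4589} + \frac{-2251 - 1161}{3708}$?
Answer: $\frac{524986}{4254003} \approx 0.12341$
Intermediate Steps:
$\frac{4789}{4589} + \frac{-2251 - 1161}{3708} = 4789 \cdot \frac{1}{4589} - \frac{853}{927} = \frac{4789}{4589} - \frac{853}{927} = \frac{524986}{4254003}$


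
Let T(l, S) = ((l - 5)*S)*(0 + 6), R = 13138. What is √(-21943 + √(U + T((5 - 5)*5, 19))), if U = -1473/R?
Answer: √(-3787516366492 + 39414*I*√10933929706)/13138 ≈ 0.080594 + 148.13*I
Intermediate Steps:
T(l, S) = 6*S*(-5 + l) (T(l, S) = ((-5 + l)*S)*6 = (S*(-5 + l))*6 = 6*S*(-5 + l))
U = -1473/13138 ≈ -0.11212
√(-21943 + √(U + T((5 - 5)*5, 19))) = √(-21943 + √(-1473/13138 + 6*19*(-5 + (5 - 5)*5))) = √(-21943 + √(-1473/13138 + 6*19*(-5 + 0*5))) = √(-21943 + √(-1473/13138 + 6*19*(-5 + 0))) = √(-21943 + √(-1473/13138 + 6*19*(-5))) = √(-21943 + √(-1473/13138 - 570)) = √(-21943 + √(-7490133/13138)) = √(-21943 + 3*I*√10933929706/13138)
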